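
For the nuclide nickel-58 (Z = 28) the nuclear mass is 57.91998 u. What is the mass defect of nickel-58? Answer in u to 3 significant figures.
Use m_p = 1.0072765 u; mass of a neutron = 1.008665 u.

Total constituent mass: 28 × 1.0072765 + 30 × 1.008665 = 58.4636920 u
The mass defect is 58.4636920 − 57.91998 = 0.5437120 u.

0.544 u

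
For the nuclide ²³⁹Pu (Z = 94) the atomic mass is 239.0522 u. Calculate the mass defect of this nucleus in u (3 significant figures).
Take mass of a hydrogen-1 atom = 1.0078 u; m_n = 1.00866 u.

Σm = 94·m(¹H) + 145·m_n = 94.7332 + 146.25570 = 240.98890 u
The mass defect is 240.98890 − 239.0522 = 1.93670 u.

1.94 u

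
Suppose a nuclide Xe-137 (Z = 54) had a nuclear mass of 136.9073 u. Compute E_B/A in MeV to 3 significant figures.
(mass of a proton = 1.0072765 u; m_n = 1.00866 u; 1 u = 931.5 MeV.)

Z = 54, so N = A − Z = 137 − 54 = 83.
Σm = 54·m_p + 83·m_n = 54.3929310 + 83.71878 = 138.1117110 u
Mass defect Δm = 138.1117110 − 136.9073 = 1.2044110 u
E_B = 1.2044110 × 931.5 = 1121.91 MeV
Dividing by A = 137 gives 8.189 MeV per nucleon.

8.19 MeV/nucleon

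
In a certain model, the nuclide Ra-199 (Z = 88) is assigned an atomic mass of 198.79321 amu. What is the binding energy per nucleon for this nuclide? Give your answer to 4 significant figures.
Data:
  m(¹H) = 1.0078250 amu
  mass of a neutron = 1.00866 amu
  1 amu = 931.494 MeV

Mass of separated nucleons = 88(1.0078250) + 111(1.00866) = 88.6886000 + 111.96126 = 200.6498600 amu
Mass defect Δm = 200.6498600 − 198.79321 = 1.8566500 amu
E_B = 1.8566500 × 931.494 = 1729.46 MeV
BE/A = 1729.46 MeV / 199 = 8.691 MeV/nucleon

8.691 MeV/nucleon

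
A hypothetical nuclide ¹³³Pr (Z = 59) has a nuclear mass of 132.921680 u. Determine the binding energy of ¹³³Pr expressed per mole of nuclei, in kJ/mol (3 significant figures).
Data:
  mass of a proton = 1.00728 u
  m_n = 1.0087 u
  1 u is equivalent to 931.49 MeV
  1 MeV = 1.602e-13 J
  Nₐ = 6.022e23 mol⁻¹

1.03e+11 kJ/mol

With 59 protons and 74 neutrons (A = 133):
Mass of separated nucleons = 59(1.00728) + 74(1.0087) = 59.42952 + 74.6438 = 134.07332 u
Δm = 134.07332 − 132.921680 = 1.151640 u
E_B = 1.151640 × 931.49 = 1072.74 MeV
Per nucleus in joules: 1072.74 MeV × 1.602e-13 J/MeV = 1.7185e-10 J
Per mole: 1.7185e-10 J × 6.022e23 mol⁻¹ = 1.0349e+14 J/mol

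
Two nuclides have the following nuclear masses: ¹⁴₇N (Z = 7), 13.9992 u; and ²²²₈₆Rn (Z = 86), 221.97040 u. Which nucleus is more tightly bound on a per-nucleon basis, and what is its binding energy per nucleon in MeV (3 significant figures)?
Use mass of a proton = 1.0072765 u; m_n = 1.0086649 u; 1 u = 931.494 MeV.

²²²₈₆Rn; 7.69 MeV/nucleon

¹⁴₇N: Σm = 7(1.0072765) + 7(1.0086649) = 14.1115898 u; Δm = 0.1123898 u; E_B = 104.69 MeV; E_B/A = 7.478 MeV
²²²₈₆Rn: Σm = 86(1.0072765) + 136(1.0086649) = 223.8042054 u; Δm = 1.8338054 u; E_B = 1708.1787 MeV; E_B/A = 7.694 MeV
²²²₈₆Rn has the higher binding energy per nucleon, so it is the more tightly bound nucleus.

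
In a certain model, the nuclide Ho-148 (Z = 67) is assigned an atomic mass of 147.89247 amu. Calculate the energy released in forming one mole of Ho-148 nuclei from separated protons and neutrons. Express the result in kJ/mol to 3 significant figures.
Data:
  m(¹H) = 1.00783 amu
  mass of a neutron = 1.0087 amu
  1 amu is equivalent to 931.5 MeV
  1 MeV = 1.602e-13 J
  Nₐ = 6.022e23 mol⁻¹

1.20e+11 kJ/mol

Total constituent mass: 67 × 1.00783 + 81 × 1.0087 = 149.22931 amu
Mass defect Δm = 149.22931 − 147.89247 = 1.33684 amu
Converting to energy: 1.33684 amu × 931.5 MeV/amu = 1245.27 MeV
Per nucleus in joules: 1245.27 MeV × 1.602e-13 J/MeV = 1.9949e-10 J
Per mole: 1.9949e-10 J × 6.022e23 mol⁻¹ = 1.2013e+14 J/mol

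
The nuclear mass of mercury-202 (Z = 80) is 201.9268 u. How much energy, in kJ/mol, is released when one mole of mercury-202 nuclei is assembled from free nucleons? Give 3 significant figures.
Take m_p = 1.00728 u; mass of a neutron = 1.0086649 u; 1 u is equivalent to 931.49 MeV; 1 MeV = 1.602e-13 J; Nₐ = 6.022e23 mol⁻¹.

Z = 80, so N = A − Z = 202 − 80 = 122.
Mass of separated nucleons = 80(1.00728) + 122(1.0086649) = 80.58240 + 123.0571178 = 203.6395178 u
Mass defect Δm = 203.6395178 − 201.9268 = 1.7127178 u
Binding energy = Δm·c² = 1.7127178 × 931.49 MeV/u = 1595.38 MeV
Per nucleus in joules: 1595.38 MeV × 1.602e-13 J/MeV = 2.5558e-10 J
Per mole: 2.5558e-10 J × 6.022e23 mol⁻¹ = 1.5391e+14 J/mol

1.54e+11 kJ/mol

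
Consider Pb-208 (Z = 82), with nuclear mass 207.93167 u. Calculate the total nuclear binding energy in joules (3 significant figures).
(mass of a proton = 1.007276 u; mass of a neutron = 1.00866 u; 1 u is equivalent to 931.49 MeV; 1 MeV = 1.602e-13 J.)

The nucleus contains 82 protons and 208 − 82 = 126 neutrons.
Σm = 82·m_p + 126·m_n = 82.596632 + 127.09116 = 209.687792 u
The mass defect is 209.687792 − 207.93167 = 1.756122 u.
Converting to energy: 1.756122 u × 931.49 MeV/u = 1635.81 MeV
In joules: 1635.81 MeV × 1.602e-13 J/MeV = 2.6206e-10 J

2.62e-10 J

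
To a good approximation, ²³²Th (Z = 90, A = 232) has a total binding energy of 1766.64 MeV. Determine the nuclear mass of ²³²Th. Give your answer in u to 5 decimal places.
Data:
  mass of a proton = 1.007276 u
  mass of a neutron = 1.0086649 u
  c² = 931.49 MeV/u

231.98868 u

Mass defect = 1766.64 MeV / (931.49 MeV/u) = 1.8965743 u
Constituent mass = 90(1.007276) + 142(1.0086649) = 233.8852558 u
Nuclear mass = 233.8852558 − 1.8965743 = 231.9886815 u ≈ 231.98868 u (to 5 decimal places)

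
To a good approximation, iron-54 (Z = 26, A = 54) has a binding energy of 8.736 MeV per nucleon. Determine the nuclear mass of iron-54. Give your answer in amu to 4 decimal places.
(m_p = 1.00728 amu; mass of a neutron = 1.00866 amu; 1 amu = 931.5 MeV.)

Total binding energy = 54 × 8.736 = 471.744 MeV
Mass defect = 471.744 MeV / (931.5 MeV/amu) = 0.506435 amu
Constituent mass = 26(1.00728) + 28(1.00866) = 54.43176 amu
Nuclear mass = 54.43176 − 0.506435 = 53.925325 amu ≈ 53.9253 amu (to 4 decimal places)

53.9253 amu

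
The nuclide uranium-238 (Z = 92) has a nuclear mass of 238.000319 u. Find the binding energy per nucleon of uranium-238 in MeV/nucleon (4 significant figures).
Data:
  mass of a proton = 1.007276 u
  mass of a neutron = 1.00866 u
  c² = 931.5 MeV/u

7.567 MeV/nucleon

Σm = 92·m_p + 146·m_n = 92.669392 + 147.26436 = 239.933752 u
The mass defect is 239.933752 − 238.000319 = 1.933433 u.
Converting to energy: 1.933433 u × 931.5 MeV/u = 1800.99 MeV
Per nucleon: 1800.99 / 238 = 7.567 MeV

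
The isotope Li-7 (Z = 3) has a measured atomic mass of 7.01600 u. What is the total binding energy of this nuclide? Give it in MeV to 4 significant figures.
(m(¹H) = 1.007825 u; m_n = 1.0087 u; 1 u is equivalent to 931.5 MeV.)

Total constituent mass: 3 × 1.007825 + 4 × 1.0087 = 7.058275 u
Mass defect Δm = 7.058275 − 7.01600 = 0.042275 u
Converting to energy: 0.042275 u × 931.5 MeV/u = 39.3792 MeV

39.38 MeV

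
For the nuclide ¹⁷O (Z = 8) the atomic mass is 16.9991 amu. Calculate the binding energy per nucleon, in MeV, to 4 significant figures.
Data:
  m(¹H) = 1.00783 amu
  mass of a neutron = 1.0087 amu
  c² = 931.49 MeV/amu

With 8 protons and 9 neutrons (A = 17):
Total constituent mass: 8 × 1.00783 + 9 × 1.0087 = 17.14094 amu
Δm = 17.14094 − 16.9991 = 0.14184 amu
Binding energy = Δm·c² = 0.14184 × 931.49 MeV/amu = 132.123 MeV
Per nucleon: 132.123 / 17 = 7.772 MeV

7.772 MeV/nucleon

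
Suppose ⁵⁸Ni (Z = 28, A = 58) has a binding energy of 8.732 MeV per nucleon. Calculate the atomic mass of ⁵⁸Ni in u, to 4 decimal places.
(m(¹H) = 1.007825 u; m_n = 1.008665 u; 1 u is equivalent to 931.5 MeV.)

Total binding energy = 58 × 8.732 = 506.456 MeV
Mass defect = 506.456 MeV / (931.5 MeV/u) = 0.543699 u
Constituent mass = 28(1.007825) + 30(1.008665) = 58.479050 u
Atomic mass = 58.479050 − 0.543699 = 57.935351 u ≈ 57.9354 u (to 4 decimal places)

57.9354 u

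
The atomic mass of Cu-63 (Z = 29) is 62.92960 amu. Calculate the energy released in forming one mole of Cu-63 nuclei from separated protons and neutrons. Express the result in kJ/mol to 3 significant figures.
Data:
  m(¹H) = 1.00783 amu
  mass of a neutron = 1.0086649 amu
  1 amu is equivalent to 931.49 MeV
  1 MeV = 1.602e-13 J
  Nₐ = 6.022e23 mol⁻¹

With 29 protons and 34 neutrons (A = 63):
Total constituent mass: 29 × 1.00783 + 34 × 1.0086649 = 63.5216766 amu
The mass defect is 63.5216766 − 62.92960 = 0.5920766 amu.
Binding energy = Δm·c² = 0.5920766 × 931.49 MeV/amu = 551.513 MeV
Per nucleus in joules: 551.513 MeV × 1.602e-13 J/MeV = 8.8352e-11 J
Per mole: 8.8352e-11 J × 6.022e23 mol⁻¹ = 5.3206e+13 J/mol

5.32e+10 kJ/mol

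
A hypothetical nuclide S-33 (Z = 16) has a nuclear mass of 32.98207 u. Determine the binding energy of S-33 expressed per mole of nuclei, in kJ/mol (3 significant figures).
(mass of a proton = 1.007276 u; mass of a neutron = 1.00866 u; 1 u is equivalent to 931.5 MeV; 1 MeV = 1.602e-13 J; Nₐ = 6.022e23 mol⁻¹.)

2.53e+10 kJ/mol

Z = 16, so N = A − Z = 33 − 16 = 17.
Mass of separated nucleons = 16(1.007276) + 17(1.00866) = 16.116416 + 17.14722 = 33.263636 u
Δm = 33.263636 − 32.98207 = 0.281566 u
Converting to energy: 0.281566 u × 931.5 MeV/u = 262.279 MeV
Per nucleus in joules: 262.279 MeV × 1.602e-13 J/MeV = 4.2017e-11 J
Per mole: 4.2017e-11 J × 6.022e23 mol⁻¹ = 2.5303e+13 J/mol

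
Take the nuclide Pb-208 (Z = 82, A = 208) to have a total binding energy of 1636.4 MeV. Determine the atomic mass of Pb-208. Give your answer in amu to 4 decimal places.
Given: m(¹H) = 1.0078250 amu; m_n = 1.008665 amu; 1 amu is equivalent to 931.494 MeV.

Mass defect = 1636.4 MeV / (931.494 MeV/amu) = 1.756748 amu
Constituent mass = 82(1.0078250) + 126(1.008665) = 209.7334400 amu
Atomic mass = 209.7334400 − 1.756748 = 207.9766920 amu ≈ 207.9767 amu (to 4 decimal places)

207.9767 amu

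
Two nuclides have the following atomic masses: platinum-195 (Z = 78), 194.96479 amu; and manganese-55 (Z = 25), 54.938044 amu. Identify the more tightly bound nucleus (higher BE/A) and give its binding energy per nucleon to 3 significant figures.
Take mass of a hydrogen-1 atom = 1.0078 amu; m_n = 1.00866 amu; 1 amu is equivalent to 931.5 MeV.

manganese-55; 8.75 MeV/nucleon

platinum-195: Σm = 78(1.0078) + 117(1.00866) = 196.62162 amu; Δm = 1.65683 amu; E_B = 1543.337 MeV; E_B/A = 7.9145 MeV
manganese-55: Σm = 25(1.0078) + 30(1.00866) = 55.45480 amu; Δm = 0.516756 amu; E_B = 481.36 MeV; E_B/A = 8.752 MeV
manganese-55 has the higher binding energy per nucleon, so it is the more tightly bound nucleus.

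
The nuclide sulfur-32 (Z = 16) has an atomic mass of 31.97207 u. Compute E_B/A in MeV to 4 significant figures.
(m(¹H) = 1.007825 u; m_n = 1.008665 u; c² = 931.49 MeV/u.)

8.493 MeV/nucleon

The nucleus contains 16 protons and 32 − 16 = 16 neutrons.
Σm = 16·m(¹H) + 16·m_n = 16.125200 + 16.138640 = 32.263840 u
The mass defect is 32.263840 − 31.97207 = 0.291770 u.
E_B = 0.291770 × 931.49 = 271.781 MeV
Per nucleon: 271.781 / 32 = 8.493 MeV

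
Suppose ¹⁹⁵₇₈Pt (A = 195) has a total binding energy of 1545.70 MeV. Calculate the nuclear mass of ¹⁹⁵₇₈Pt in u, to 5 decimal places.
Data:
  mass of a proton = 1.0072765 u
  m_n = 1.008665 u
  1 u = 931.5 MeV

Mass defect = 1545.70 MeV / (931.5 MeV/u) = 1.6593666 u
Constituent mass = 78(1.0072765) + 117(1.008665) = 196.5813720 u
Nuclear mass = 196.5813720 − 1.6593666 = 194.9220054 u ≈ 194.92201 u (to 5 decimal places)

194.92201 u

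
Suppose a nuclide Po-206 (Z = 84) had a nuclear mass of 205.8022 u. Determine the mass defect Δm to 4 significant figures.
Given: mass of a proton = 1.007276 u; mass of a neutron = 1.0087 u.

1.870 u

With 84 protons and 122 neutrons (A = 206):
Σm = 84·m_p + 122·m_n = 84.611184 + 123.0614 = 207.672584 u
Mass defect Δm = 207.672584 − 205.8022 = 1.870384 u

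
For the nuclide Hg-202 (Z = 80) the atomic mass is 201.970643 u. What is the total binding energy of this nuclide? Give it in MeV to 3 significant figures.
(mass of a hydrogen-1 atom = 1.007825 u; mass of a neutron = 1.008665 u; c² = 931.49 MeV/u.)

1600 MeV

Z = 80, so N = A − Z = 202 − 80 = 122.
Mass of separated nucleons = 80(1.007825) + 122(1.008665) = 80.626000 + 123.057130 = 203.683130 u
The mass defect is 203.683130 − 201.970643 = 1.712487 u.
Binding energy = Δm·c² = 1.712487 × 931.49 MeV/u = 1595.16 MeV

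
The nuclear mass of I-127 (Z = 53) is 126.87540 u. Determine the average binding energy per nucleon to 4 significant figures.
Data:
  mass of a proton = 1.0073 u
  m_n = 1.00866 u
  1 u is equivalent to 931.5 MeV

Z = 53, so N = A − Z = 127 − 53 = 74.
Total constituent mass: 53 × 1.0073 + 74 × 1.00866 = 128.02774 u
The mass defect is 128.02774 − 126.87540 = 1.15234 u.
E_B = 1.15234 × 931.5 = 1073.40 MeV
BE/A = 1073.40 MeV / 127 = 8.452 MeV/nucleon

8.452 MeV/nucleon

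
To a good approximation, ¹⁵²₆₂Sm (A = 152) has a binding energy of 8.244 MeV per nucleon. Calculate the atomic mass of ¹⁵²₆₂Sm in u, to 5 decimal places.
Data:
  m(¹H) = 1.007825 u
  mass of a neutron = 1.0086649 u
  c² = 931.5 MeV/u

151.91975 u

Total binding energy = 152 × 8.244 = 1253.088 MeV
Mass defect = 1253.088 MeV / (931.5 MeV/u) = 1.3452367 u
Constituent mass = 62(1.007825) + 90(1.0086649) = 153.2649910 u
Atomic mass = 153.2649910 − 1.3452367 = 151.9197543 u ≈ 151.91975 u (to 5 decimal places)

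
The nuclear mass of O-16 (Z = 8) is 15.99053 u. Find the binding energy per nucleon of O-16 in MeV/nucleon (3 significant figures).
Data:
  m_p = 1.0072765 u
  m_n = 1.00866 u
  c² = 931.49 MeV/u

7.97 MeV/nucleon

Total constituent mass: 8 × 1.0072765 + 8 × 1.00866 = 16.1274920 u
Δm = 16.1274920 − 15.99053 = 0.1369620 u
Converting to energy: 0.1369620 u × 931.49 MeV/u = 127.579 MeV
BE/A = 127.579 MeV / 16 = 7.974 MeV/nucleon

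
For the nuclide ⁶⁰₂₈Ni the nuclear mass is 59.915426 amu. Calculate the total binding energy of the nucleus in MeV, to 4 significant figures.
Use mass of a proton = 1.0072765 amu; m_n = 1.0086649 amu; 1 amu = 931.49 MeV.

526.8 MeV

The nucleus contains 28 protons and 60 − 28 = 32 neutrons.
Mass of separated nucleons = 28(1.0072765) + 32(1.0086649) = 28.2037420 + 32.2772768 = 60.4810188 amu
Mass defect Δm = 60.4810188 − 59.915426 = 0.5655928 amu
Converting to energy: 0.5655928 amu × 931.49 MeV/amu = 526.844 MeV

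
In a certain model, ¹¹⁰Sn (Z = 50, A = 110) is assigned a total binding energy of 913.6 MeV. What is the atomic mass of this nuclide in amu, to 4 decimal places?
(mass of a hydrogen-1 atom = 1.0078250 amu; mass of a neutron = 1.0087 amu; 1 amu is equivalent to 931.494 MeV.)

109.9325 amu

Mass defect = 913.6 MeV / (931.494 MeV/amu) = 0.980790 amu
Constituent mass = 50(1.0078250) + 60(1.0087) = 110.9132500 amu
Atomic mass = 110.9132500 − 0.980790 = 109.9324600 amu ≈ 109.9325 amu (to 4 decimal places)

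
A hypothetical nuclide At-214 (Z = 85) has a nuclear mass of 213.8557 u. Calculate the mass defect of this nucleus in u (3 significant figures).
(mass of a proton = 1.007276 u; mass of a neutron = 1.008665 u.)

Total constituent mass: 85 × 1.007276 + 129 × 1.008665 = 215.736245 u
Mass defect Δm = 215.736245 − 213.8557 = 1.880545 u

1.88 u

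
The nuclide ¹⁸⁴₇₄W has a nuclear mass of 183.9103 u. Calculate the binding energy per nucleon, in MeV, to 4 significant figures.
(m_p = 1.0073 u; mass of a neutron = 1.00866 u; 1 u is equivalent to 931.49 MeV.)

8.011 MeV/nucleon

Σm = 74·m_p + 110·m_n = 74.5402 + 110.95260 = 185.49280 u
Δm = 185.49280 − 183.9103 = 1.58250 u
Binding energy = Δm·c² = 1.58250 × 931.49 MeV/u = 1474.08 MeV
Per nucleon: 1474.08 / 184 = 8.011 MeV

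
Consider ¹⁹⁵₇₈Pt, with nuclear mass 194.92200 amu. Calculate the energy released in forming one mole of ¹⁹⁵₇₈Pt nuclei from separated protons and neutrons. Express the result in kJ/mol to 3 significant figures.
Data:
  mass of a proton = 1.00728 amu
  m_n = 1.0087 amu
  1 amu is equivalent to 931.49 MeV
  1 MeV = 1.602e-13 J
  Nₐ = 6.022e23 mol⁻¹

Mass of separated nucleons = 78(1.00728) + 117(1.0087) = 78.56784 + 118.0179 = 196.58574 amu
The mass defect is 196.58574 − 194.92200 = 1.66374 amu.
E_B = 1.66374 × 931.49 = 1549.76 MeV
Per nucleus in joules: 1549.76 MeV × 1.602e-13 J/MeV = 2.4827e-10 J
Per mole: 2.4827e-10 J × 6.022e23 mol⁻¹ = 1.4951e+14 J/mol

1.50e+11 kJ/mol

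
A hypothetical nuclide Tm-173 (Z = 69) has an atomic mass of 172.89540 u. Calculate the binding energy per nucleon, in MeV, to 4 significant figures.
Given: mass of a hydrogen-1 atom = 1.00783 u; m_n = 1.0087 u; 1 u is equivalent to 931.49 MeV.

8.344 MeV/nucleon

Total constituent mass: 69 × 1.00783 + 104 × 1.0087 = 174.44507 u
Mass defect Δm = 174.44507 − 172.89540 = 1.54967 u
E_B = 1.54967 × 931.49 = 1443.50 MeV
Dividing by A = 173 gives 8.344 MeV per nucleon.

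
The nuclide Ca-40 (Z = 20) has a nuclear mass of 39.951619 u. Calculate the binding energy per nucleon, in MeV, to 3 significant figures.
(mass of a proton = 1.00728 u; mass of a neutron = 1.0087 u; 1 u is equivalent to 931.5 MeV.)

8.57 MeV/nucleon

Mass of separated nucleons = 20(1.00728) + 20(1.0087) = 20.14560 + 20.1740 = 40.31960 u
Mass defect Δm = 40.31960 − 39.951619 = 0.367981 u
Converting to energy: 0.367981 u × 931.5 MeV/u = 342.774 MeV
BE/A = 342.774 MeV / 40 = 8.569 MeV/nucleon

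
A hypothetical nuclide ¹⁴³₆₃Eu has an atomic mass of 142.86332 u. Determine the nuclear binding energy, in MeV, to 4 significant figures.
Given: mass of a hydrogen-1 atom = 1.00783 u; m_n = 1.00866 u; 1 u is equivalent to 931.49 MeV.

Total constituent mass: 63 × 1.00783 + 80 × 1.00866 = 144.18609 u
Mass defect Δm = 144.18609 − 142.86332 = 1.32277 u
Binding energy = Δm·c² = 1.32277 × 931.49 MeV/u = 1232.15 MeV

1232 MeV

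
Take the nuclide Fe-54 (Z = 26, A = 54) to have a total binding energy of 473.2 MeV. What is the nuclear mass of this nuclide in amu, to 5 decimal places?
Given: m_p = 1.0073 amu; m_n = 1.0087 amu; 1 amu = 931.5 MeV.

53.92540 amu

Mass defect = 473.2 MeV / (931.5 MeV/amu) = 0.5079979 amu
Constituent mass = 26(1.0073) + 28(1.0087) = 54.4334 amu
Nuclear mass = 54.4334 − 0.5079979 = 53.9254021 amu ≈ 53.92540 amu (to 5 decimal places)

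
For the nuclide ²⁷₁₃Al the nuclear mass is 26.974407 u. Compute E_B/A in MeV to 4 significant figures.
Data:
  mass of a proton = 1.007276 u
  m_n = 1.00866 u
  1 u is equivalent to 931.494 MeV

With 13 protons and 14 neutrons (A = 27):
Total constituent mass: 13 × 1.007276 + 14 × 1.00866 = 27.215828 u
Δm = 27.215828 − 26.974407 = 0.241421 u
Converting to energy: 0.241421 u × 931.494 MeV/u = 224.882 MeV
BE/A = 224.882 MeV / 27 = 8.329 MeV/nucleon

8.329 MeV/nucleon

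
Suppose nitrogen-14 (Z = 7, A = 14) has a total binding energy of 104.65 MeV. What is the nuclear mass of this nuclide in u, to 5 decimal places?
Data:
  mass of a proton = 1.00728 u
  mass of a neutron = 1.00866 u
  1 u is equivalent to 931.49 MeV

13.99923 u

Mass defect = 104.65 MeV / (931.49 MeV/u) = 0.1123469 u
Constituent mass = 7(1.00728) + 7(1.00866) = 14.11158 u
Nuclear mass = 14.11158 − 0.1123469 = 13.9992331 u ≈ 13.99923 u (to 5 decimal places)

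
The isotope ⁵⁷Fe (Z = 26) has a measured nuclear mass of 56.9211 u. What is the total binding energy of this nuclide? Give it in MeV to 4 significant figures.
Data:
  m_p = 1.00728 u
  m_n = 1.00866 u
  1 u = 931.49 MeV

Σm = 26·m_p + 31·m_n = 26.18928 + 31.26846 = 57.45774 u
Mass defect Δm = 57.45774 − 56.9211 = 0.53664 u
Binding energy = Δm·c² = 0.53664 × 931.49 MeV/u = 499.875 MeV

499.9 MeV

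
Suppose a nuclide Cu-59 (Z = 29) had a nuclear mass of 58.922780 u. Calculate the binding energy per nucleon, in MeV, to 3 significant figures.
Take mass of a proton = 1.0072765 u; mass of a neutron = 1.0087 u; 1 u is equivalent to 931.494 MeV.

8.67 MeV/nucleon

Σm = 29·m_p + 30·m_n = 29.2110185 + 30.2610 = 59.4720185 u
The mass defect is 59.4720185 − 58.922780 = 0.5492385 u.
Converting to energy: 0.5492385 u × 931.494 MeV/u = 511.612 MeV
BE/A = 511.612 MeV / 59 = 8.671 MeV/nucleon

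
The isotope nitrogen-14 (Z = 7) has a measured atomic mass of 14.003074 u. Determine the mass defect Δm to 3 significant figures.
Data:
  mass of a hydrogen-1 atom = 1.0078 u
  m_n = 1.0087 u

0.112 u

Mass of separated nucleons = 7(1.0078) + 7(1.0087) = 7.0546 + 7.0609 = 14.1155 u
Mass defect Δm = 14.1155 − 14.003074 = 0.112426 u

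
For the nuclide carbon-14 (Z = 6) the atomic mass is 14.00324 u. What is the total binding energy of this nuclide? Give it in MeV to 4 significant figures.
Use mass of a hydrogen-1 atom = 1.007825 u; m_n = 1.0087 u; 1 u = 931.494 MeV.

With 6 protons and 8 neutrons (A = 14):
Total constituent mass: 6 × 1.007825 + 8 × 1.0087 = 14.116550 u
Δm = 14.116550 − 14.00324 = 0.113310 u
E_B = 0.113310 × 931.494 = 105.548 MeV

105.5 MeV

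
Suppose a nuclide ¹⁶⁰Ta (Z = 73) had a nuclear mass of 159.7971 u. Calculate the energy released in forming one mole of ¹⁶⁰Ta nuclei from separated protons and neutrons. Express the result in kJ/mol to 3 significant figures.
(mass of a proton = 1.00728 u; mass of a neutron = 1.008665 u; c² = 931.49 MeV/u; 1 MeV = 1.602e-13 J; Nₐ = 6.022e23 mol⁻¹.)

1.34e+11 kJ/mol

Z = 73, so N = A − Z = 160 − 73 = 87.
Total constituent mass: 73 × 1.00728 + 87 × 1.008665 = 161.285295 u
The mass defect is 161.285295 − 159.7971 = 1.488195 u.
E_B = 1.488195 × 931.49 = 1386.24 MeV
Per nucleus in joules: 1386.24 MeV × 1.602e-13 J/MeV = 2.2208e-10 J
Per mole: 2.2208e-10 J × 6.022e23 mol⁻¹ = 1.3374e+14 J/mol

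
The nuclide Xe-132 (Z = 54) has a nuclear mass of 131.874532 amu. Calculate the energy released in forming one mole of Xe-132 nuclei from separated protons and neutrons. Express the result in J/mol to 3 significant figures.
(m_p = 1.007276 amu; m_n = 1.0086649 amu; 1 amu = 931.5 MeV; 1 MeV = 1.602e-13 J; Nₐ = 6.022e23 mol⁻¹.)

1.07e+14 J/mol

Mass of separated nucleons = 54(1.007276) + 78(1.0086649) = 54.392904 + 78.6758622 = 133.0687662 amu
The mass defect is 133.0687662 − 131.874532 = 1.1942342 amu.
Converting to energy: 1.1942342 amu × 931.5 MeV/amu = 1112.43 MeV
Per nucleus in joules: 1112.43 MeV × 1.602e-13 J/MeV = 1.7821e-10 J
Per mole: 1.7821e-10 J × 6.022e23 mol⁻¹ = 1.0732e+14 J/mol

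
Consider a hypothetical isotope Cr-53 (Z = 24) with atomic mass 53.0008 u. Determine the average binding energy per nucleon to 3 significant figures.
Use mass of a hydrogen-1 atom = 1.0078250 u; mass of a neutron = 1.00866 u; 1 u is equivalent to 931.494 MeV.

7.70 MeV/nucleon

Total constituent mass: 24 × 1.0078250 + 29 × 1.00866 = 53.4389400 u
The mass defect is 53.4389400 − 53.0008 = 0.4381400 u.
Binding energy = Δm·c² = 0.4381400 × 931.494 MeV/u = 408.125 MeV
BE/A = 408.125 MeV / 53 = 7.700 MeV/nucleon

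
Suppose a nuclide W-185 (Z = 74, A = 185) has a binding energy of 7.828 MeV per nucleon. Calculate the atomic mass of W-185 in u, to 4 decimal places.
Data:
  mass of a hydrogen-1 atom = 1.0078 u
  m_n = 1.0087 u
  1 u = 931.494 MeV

Total binding energy = 185 × 7.828 = 1448.180 MeV
Mass defect = 1448.180 MeV / (931.494 MeV/u) = 1.554685 u
Constituent mass = 74(1.0078) + 111(1.0087) = 186.5429 u
Atomic mass = 186.5429 − 1.554685 = 184.988215 u ≈ 184.9882 u (to 4 decimal places)

184.9882 u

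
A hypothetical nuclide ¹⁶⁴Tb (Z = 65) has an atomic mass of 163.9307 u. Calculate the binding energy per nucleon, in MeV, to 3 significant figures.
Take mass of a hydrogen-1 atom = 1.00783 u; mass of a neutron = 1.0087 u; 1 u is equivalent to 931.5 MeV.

Z = 65, so N = A − Z = 164 − 65 = 99.
Σm = 65·m(¹H) + 99·m_n = 65.50895 + 99.8613 = 165.37025 u
Δm = 165.37025 − 163.9307 = 1.43955 u
E_B = 1.43955 × 931.5 = 1340.94 MeV
Per nucleon: 1340.94 / 164 = 8.176 MeV

8.18 MeV/nucleon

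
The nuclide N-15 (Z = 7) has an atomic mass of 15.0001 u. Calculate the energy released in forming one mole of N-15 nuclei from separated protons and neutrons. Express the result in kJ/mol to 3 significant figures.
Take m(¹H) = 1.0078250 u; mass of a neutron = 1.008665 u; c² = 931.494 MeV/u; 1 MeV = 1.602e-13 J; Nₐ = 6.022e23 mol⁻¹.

The nucleus contains 7 protons and 15 − 7 = 8 neutrons.
Total constituent mass: 7 × 1.0078250 + 8 × 1.008665 = 15.1240950 u
The mass defect is 15.1240950 − 15.0001 = 0.1239950 u.
Binding energy = Δm·c² = 0.1239950 × 931.494 MeV/u = 115.501 MeV
Per nucleus in joules: 115.501 MeV × 1.602e-13 J/MeV = 1.8503e-11 J
Per mole: 1.8503e-11 J × 6.022e23 mol⁻¹ = 1.1143e+13 J/mol

1.11e+10 kJ/mol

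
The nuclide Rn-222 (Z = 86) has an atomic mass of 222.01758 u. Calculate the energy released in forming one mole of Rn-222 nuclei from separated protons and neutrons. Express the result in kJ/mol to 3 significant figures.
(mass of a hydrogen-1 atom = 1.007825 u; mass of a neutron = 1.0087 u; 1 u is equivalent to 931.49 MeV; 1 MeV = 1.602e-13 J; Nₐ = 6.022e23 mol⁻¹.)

1.65e+11 kJ/mol

Total constituent mass: 86 × 1.007825 + 136 × 1.0087 = 223.856150 u
The mass defect is 223.856150 − 222.01758 = 1.838570 u.
E_B = 1.838570 × 931.49 = 1712.61 MeV
Per nucleus in joules: 1712.61 MeV × 1.602e-13 J/MeV = 2.7436e-10 J
Per mole: 2.7436e-10 J × 6.022e23 mol⁻¹ = 1.6522e+14 J/mol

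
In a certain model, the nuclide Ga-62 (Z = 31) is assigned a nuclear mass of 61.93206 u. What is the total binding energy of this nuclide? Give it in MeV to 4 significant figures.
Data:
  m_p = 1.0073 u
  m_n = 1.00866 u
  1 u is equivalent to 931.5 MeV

With 31 protons and 31 neutrons (A = 62):
Mass of separated nucleons = 31(1.0073) + 31(1.00866) = 31.2263 + 31.26846 = 62.49476 u
Δm = 62.49476 − 61.93206 = 0.56270 u
Converting to energy: 0.56270 u × 931.5 MeV/u = 524.155 MeV

524.2 MeV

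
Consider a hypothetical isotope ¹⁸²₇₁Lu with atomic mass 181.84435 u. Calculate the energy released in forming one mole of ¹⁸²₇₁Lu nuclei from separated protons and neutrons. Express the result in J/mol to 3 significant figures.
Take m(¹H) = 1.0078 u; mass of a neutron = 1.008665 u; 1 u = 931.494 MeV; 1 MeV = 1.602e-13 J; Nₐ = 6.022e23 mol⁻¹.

Z = 71, so N = A − Z = 182 − 71 = 111.
Σm = 71·m(¹H) + 111·m_n = 71.5538 + 111.961815 = 183.515615 u
Δm = 183.515615 − 181.84435 = 1.671265 u
E_B = 1.671265 × 931.494 = 1556.77 MeV
Per nucleus in joules: 1556.77 MeV × 1.602e-13 J/MeV = 2.4939e-10 J
Per mole: 2.4939e-10 J × 6.022e23 mol⁻¹ = 1.5018e+14 J/mol

1.50e+14 J/mol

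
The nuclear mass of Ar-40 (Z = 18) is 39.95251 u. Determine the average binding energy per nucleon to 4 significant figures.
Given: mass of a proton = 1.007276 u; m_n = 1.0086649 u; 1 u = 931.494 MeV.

Mass of separated nucleons = 18(1.007276) + 22(1.0086649) = 18.130968 + 22.1906278 = 40.3215958 u
Mass defect Δm = 40.3215958 − 39.95251 = 0.3690858 u
E_B = 0.3690858 × 931.494 = 343.801 MeV
Dividing by A = 40 gives 8.595 MeV per nucleon.

8.595 MeV/nucleon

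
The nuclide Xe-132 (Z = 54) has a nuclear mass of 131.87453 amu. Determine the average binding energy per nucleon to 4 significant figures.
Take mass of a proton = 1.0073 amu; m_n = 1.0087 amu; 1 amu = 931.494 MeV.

8.456 MeV/nucleon

Z = 54, so N = A − Z = 132 − 54 = 78.
Total constituent mass: 54 × 1.0073 + 78 × 1.0087 = 133.0728 amu
Δm = 133.0728 − 131.87453 = 1.19827 amu
Converting to energy: 1.19827 amu × 931.494 MeV/amu = 1116.18 MeV
BE/A = 1116.18 MeV / 132 = 8.456 MeV/nucleon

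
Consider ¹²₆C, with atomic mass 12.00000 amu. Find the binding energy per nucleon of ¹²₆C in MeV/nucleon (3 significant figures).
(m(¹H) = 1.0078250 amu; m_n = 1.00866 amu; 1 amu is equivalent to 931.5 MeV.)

7.68 MeV/nucleon

With 6 protons and 6 neutrons (A = 12):
Total constituent mass: 6 × 1.0078250 + 6 × 1.00866 = 12.0989100 amu
Δm = 12.0989100 − 12.00000 = 0.0989100 amu
Binding energy = Δm·c² = 0.0989100 × 931.5 MeV/amu = 92.1347 MeV
BE/A = 92.1347 MeV / 12 = 7.678 MeV/nucleon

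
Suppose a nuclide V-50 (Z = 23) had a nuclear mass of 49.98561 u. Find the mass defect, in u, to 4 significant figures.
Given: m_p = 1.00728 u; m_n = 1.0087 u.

With 23 protons and 27 neutrons (A = 50):
Total constituent mass: 23 × 1.00728 + 27 × 1.0087 = 50.40234 u
Mass defect Δm = 50.40234 − 49.98561 = 0.41673 u

0.4167 u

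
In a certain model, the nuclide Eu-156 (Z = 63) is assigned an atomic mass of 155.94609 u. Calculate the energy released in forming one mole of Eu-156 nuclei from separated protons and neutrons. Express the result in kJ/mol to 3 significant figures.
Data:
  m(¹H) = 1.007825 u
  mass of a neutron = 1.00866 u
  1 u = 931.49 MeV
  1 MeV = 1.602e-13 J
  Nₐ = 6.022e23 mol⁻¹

1.22e+11 kJ/mol

With 63 protons and 93 neutrons (A = 156):
Σm = 63·m(¹H) + 93·m_n = 63.492975 + 93.80538 = 157.298355 u
Δm = 157.298355 − 155.94609 = 1.352265 u
Binding energy = Δm·c² = 1.352265 × 931.49 MeV/u = 1259.62 MeV
Per nucleus in joules: 1259.62 MeV × 1.602e-13 J/MeV = 2.0179e-10 J
Per mole: 2.0179e-10 J × 6.022e23 mol⁻¹ = 1.2152e+14 J/mol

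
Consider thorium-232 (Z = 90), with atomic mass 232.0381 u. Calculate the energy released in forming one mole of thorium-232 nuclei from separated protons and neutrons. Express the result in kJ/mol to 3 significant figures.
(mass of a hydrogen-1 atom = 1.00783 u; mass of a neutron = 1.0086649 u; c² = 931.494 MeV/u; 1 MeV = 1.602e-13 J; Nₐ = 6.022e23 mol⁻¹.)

With 90 protons and 142 neutrons (A = 232):
Σm = 90·m(¹H) + 142·m_n = 90.70470 + 143.2304158 = 233.9351158 u
Mass defect Δm = 233.9351158 − 232.0381 = 1.8970158 u
Binding energy = Δm·c² = 1.8970158 × 931.494 MeV/u = 1767.06 MeV
Per nucleus in joules: 1767.06 MeV × 1.602e-13 J/MeV = 2.8308e-10 J
Per mole: 2.8308e-10 J × 6.022e23 mol⁻¹ = 1.7047e+14 J/mol

1.70e+11 kJ/mol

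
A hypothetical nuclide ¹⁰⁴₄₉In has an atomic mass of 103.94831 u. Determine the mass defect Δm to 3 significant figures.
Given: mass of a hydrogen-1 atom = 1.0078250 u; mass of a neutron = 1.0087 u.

0.914 u

The nucleus contains 49 protons and 104 − 49 = 55 neutrons.
Σm = 49·m(¹H) + 55·m_n = 49.3834250 + 55.4785 = 104.8619250 u
The mass defect is 104.8619250 − 103.94831 = 0.9136150 u.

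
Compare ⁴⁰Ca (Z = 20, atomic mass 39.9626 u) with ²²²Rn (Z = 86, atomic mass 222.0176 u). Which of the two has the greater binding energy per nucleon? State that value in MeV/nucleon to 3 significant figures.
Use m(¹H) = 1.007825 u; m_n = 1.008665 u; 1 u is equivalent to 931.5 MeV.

⁴⁰Ca; 8.55 MeV/nucleon

⁴⁰Ca: Σm = 20(1.007825) + 20(1.008665) = 40.329800 u; Δm = 0.367200 u; E_B = 342.05 MeV; E_B/A = 8.551 MeV
²²²Rn: Σm = 86(1.007825) + 136(1.008665) = 223.851390 u; Δm = 1.833790 u; E_B = 1708.175 MeV; E_B/A = 7.694 MeV
⁴⁰Ca has the higher binding energy per nucleon, so it is the more tightly bound nucleus.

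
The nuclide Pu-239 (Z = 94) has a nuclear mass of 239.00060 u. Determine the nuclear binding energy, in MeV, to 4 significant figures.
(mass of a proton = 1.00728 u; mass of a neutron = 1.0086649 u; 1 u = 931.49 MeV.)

Σm = 94·m_p + 145·m_n = 94.68432 + 146.2564105 = 240.9407305 u
Δm = 240.9407305 − 239.00060 = 1.9401305 u
Converting to energy: 1.9401305 u × 931.49 MeV/u = 1807.21 MeV

1807 MeV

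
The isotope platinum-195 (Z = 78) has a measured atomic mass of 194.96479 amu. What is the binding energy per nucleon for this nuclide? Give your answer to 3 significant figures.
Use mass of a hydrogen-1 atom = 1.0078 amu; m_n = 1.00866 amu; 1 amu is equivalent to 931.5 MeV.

7.91 MeV/nucleon

With 78 protons and 117 neutrons (A = 195):
Total constituent mass: 78 × 1.0078 + 117 × 1.00866 = 196.62162 amu
The mass defect is 196.62162 − 194.96479 = 1.65683 amu.
Binding energy = Δm·c² = 1.65683 × 931.5 MeV/amu = 1543.337 MeV
BE/A = 1543.337 MeV / 195 = 7.9145 MeV/nucleon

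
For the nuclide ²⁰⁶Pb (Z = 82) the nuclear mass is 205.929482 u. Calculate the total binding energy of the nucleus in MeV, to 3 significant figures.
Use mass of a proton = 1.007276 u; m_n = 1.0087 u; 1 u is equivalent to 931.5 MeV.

1630 MeV

Total constituent mass: 82 × 1.007276 + 124 × 1.0087 = 207.675432 u
Δm = 207.675432 − 205.929482 = 1.745950 u
Converting to energy: 1.745950 u × 931.5 MeV/u = 1626.35 MeV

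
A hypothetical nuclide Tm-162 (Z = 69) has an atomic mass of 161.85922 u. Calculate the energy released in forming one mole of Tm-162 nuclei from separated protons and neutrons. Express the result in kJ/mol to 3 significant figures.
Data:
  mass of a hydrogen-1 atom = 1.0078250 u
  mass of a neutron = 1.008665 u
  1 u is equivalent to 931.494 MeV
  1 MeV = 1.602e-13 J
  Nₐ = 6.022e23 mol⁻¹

With 69 protons and 93 neutrons (A = 162):
Total constituent mass: 69 × 1.0078250 + 93 × 1.008665 = 163.3457700 u
Mass defect Δm = 163.3457700 − 161.85922 = 1.4865500 u
Binding energy = Δm·c² = 1.4865500 × 931.494 MeV/u = 1384.71 MeV
Per nucleus in joules: 1384.71 MeV × 1.602e-13 J/MeV = 2.2183e-10 J
Per mole: 2.2183e-10 J × 6.022e23 mol⁻¹ = 1.3359e+14 J/mol

1.34e+11 kJ/mol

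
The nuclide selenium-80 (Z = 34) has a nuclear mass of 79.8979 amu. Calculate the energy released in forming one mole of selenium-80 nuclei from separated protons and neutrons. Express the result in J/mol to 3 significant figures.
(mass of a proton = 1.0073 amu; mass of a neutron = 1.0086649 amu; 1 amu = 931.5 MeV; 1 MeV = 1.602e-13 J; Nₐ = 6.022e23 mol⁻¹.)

6.73e+13 J/mol

With 34 protons and 46 neutrons (A = 80):
Σm = 34·m_p + 46·m_n = 34.2482 + 46.3985854 = 80.6467854 amu
Mass defect Δm = 80.6467854 − 79.8979 = 0.7488854 amu
Binding energy = Δm·c² = 0.7488854 × 931.5 MeV/amu = 697.587 MeV
Per nucleus in joules: 697.587 MeV × 1.602e-13 J/MeV = 1.1175e-10 J
Per mole: 1.1175e-10 J × 6.022e23 mol⁻¹ = 6.7296e+13 J/mol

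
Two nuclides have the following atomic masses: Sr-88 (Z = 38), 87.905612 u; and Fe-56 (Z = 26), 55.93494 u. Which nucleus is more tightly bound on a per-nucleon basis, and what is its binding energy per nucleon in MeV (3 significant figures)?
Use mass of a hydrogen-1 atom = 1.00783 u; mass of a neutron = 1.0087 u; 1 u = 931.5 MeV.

Fe-56; 8.81 MeV/nucleon

Sr-88: Σm = 38(1.00783) + 50(1.0087) = 88.73254 u; Δm = 0.826928 u; E_B = 770.28 MeV; E_B/A = 8.753 MeV
Fe-56: Σm = 26(1.00783) + 30(1.0087) = 56.46458 u; Δm = 0.52964 u; E_B = 493.36 MeV; E_B/A = 8.810 MeV
Fe-56 has the higher binding energy per nucleon, so it is the more tightly bound nucleus.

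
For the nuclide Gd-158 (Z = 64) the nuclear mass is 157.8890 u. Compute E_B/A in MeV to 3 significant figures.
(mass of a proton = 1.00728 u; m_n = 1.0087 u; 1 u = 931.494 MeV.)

Mass of separated nucleons = 64(1.00728) + 94(1.0087) = 64.46592 + 94.8178 = 159.28372 u
The mass defect is 159.28372 − 157.8890 = 1.39472 u.
Binding energy = Δm·c² = 1.39472 × 931.494 MeV/u = 1299.17 MeV
BE/A = 1299.17 MeV / 158 = 8.223 MeV/nucleon

8.22 MeV/nucleon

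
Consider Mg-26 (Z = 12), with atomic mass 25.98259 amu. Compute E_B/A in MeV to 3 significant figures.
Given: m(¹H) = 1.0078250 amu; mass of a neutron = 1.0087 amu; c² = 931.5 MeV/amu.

8.35 MeV/nucleon

Mass of separated nucleons = 12(1.0078250) + 14(1.0087) = 12.0939000 + 14.1218 = 26.2157000 amu
Mass defect Δm = 26.2157000 − 25.98259 = 0.2331100 amu
E_B = 0.2331100 × 931.5 = 217.142 MeV
Dividing by A = 26 gives 8.352 MeV per nucleon.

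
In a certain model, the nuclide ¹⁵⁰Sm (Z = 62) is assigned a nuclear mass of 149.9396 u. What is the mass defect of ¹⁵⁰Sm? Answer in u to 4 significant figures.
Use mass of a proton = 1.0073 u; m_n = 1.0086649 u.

1.276 u

Mass of separated nucleons = 62(1.0073) + 88(1.0086649) = 62.4526 + 88.7625112 = 151.2151112 u
Δm = 151.2151112 − 149.9396 = 1.2755112 u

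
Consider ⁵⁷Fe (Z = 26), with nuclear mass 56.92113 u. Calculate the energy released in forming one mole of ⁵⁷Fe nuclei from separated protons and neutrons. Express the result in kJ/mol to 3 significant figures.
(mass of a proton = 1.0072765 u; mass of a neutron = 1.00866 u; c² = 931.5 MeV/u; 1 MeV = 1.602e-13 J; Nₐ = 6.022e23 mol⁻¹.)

4.82e+10 kJ/mol

The nucleus contains 26 protons and 57 − 26 = 31 neutrons.
Σm = 26·m_p + 31·m_n = 26.1891890 + 31.26846 = 57.4576490 u
Mass defect Δm = 57.4576490 − 56.92113 = 0.5365190 u
E_B = 0.5365190 × 931.5 = 499.767 MeV
Per nucleus in joules: 499.767 MeV × 1.602e-13 J/MeV = 8.0063e-11 J
Per mole: 8.0063e-11 J × 6.022e23 mol⁻¹ = 4.8214e+13 J/mol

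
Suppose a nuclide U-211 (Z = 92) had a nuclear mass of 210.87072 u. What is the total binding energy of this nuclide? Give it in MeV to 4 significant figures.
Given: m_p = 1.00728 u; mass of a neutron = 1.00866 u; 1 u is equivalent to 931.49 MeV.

1704 MeV

Σm = 92·m_p + 119·m_n = 92.66976 + 120.03054 = 212.70030 u
Δm = 212.70030 − 210.87072 = 1.82958 u
E_B = 1.82958 × 931.49 = 1704.24 MeV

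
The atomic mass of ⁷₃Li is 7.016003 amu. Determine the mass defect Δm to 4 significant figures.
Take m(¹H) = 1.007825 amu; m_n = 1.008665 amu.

0.04213 amu

Mass of separated nucleons = 3(1.007825) + 4(1.008665) = 3.023475 + 4.034660 = 7.058135 amu
Δm = 7.058135 − 7.016003 = 0.042132 amu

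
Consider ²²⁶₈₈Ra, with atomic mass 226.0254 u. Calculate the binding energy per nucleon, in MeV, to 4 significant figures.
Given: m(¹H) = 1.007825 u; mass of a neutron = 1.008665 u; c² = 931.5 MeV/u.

7.662 MeV/nucleon

Σm = 88·m(¹H) + 138·m_n = 88.688600 + 139.195770 = 227.884370 u
Mass defect Δm = 227.884370 − 226.0254 = 1.858970 u
Converting to energy: 1.858970 u × 931.5 MeV/u = 1731.63 MeV
BE/A = 1731.63 MeV / 226 = 7.662 MeV/nucleon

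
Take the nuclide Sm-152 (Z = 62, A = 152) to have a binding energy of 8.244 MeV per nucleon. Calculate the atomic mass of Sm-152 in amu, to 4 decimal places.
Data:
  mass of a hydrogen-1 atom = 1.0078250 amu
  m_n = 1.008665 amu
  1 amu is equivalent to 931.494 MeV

Total binding energy = 152 × 8.244 = 1253.088 MeV
Mass defect = 1253.088 MeV / (931.494 MeV/amu) = 1.345245 amu
Constituent mass = 62(1.0078250) + 90(1.008665) = 153.2650000 amu
Atomic mass = 153.2650000 − 1.345245 = 151.9197550 amu ≈ 151.9198 amu (to 4 decimal places)

151.9198 amu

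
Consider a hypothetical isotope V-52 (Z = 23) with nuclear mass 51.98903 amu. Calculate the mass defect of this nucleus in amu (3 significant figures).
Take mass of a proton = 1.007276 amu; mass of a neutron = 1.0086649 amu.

Mass of separated nucleons = 23(1.007276) + 29(1.0086649) = 23.167348 + 29.2512821 = 52.4186301 amu
Δm = 52.4186301 − 51.98903 = 0.4296001 amu

0.430 amu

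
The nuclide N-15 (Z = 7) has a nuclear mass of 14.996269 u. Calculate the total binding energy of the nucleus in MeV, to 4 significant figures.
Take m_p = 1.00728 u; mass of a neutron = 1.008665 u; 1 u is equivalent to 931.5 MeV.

Total constituent mass: 7 × 1.00728 + 8 × 1.008665 = 15.120280 u
Mass defect Δm = 15.120280 − 14.996269 = 0.124011 u
Binding energy = Δm·c² = 0.124011 × 931.5 MeV/u = 115.516 MeV

115.5 MeV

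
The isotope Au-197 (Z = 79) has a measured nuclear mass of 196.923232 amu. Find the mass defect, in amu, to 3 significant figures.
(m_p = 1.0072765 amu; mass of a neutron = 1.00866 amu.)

Mass of separated nucleons = 79(1.0072765) + 118(1.00866) = 79.5748435 + 119.02188 = 198.5967235 amu
Δm = 198.5967235 − 196.923232 = 1.6734915 amu

1.67 amu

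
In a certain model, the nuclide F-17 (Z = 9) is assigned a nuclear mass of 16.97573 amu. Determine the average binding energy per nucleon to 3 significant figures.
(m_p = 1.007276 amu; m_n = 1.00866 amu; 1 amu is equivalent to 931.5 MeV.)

8.71 MeV/nucleon

With 9 protons and 8 neutrons (A = 17):
Mass of separated nucleons = 9(1.007276) + 8(1.00866) = 9.065484 + 8.06928 = 17.134764 amu
Mass defect Δm = 17.134764 − 16.97573 = 0.159034 amu
E_B = 0.159034 × 931.5 = 148.140 MeV
Dividing by A = 17 gives 8.714 MeV per nucleon.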